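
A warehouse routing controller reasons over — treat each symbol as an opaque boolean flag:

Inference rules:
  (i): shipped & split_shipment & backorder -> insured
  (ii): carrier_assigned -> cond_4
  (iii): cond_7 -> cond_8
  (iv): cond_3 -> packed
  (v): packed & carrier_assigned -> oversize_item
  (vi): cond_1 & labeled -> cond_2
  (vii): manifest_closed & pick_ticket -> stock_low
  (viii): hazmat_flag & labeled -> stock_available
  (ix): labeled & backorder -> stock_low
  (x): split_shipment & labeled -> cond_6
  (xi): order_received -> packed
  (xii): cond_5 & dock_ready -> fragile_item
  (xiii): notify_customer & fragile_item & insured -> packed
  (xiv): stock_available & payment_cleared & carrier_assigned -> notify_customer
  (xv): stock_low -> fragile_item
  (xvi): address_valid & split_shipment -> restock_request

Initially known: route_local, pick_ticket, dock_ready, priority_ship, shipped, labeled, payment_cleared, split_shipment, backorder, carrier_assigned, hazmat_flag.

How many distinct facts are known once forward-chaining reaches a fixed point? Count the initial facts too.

20

Round 1: (i) [shipped & split_shipment & backorder -> insured]; (ii) [carrier_assigned -> cond_4]; (viii) [hazmat_flag & labeled -> stock_available]; (ix) [labeled & backorder -> stock_low]; (x) [split_shipment & labeled -> cond_6]. New: insured, cond_4, stock_available, stock_low, cond_6.
Round 2: (xiv) [stock_available & payment_cleared & carrier_assigned -> notify_customer]; (xv) [stock_low -> fragile_item]. New: notify_customer, fragile_item.
Round 3: (xiii) [notify_customer & fragile_item & insured -> packed]. New: packed.
Round 4: (v) [packed & carrier_assigned -> oversize_item]. New: oversize_item.
Closure: {backorder, carrier_assigned, cond_4, cond_6, dock_ready, fragile_item, hazmat_flag, insured, labeled, notify_customer, oversize_item, packed, payment_cleared, pick_ticket, priority_ship, route_local, shipped, split_shipment, stock_available, stock_low} — 20 facts.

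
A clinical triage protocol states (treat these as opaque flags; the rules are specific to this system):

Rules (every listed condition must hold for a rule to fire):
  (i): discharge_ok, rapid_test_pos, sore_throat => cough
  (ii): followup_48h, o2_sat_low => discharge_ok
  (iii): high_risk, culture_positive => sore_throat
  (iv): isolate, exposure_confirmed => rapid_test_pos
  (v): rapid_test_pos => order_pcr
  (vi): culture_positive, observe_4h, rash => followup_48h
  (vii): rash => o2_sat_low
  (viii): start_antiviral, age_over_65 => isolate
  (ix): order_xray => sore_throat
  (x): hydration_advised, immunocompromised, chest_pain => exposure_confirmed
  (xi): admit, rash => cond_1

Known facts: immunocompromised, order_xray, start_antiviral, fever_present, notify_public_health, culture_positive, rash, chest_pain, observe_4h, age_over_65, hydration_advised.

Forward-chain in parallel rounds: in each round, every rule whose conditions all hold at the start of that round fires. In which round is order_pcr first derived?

Round 1 fires (vi), (vii), (viii), (ix), (x), giving followup_48h, o2_sat_low, isolate, sore_throat, exposure_confirmed.
Round 2 fires (ii), (iv), giving discharge_ok, rapid_test_pos.
Round 3 fires (i), (v), giving cough, order_pcr.
order_pcr first appears in round 3.

3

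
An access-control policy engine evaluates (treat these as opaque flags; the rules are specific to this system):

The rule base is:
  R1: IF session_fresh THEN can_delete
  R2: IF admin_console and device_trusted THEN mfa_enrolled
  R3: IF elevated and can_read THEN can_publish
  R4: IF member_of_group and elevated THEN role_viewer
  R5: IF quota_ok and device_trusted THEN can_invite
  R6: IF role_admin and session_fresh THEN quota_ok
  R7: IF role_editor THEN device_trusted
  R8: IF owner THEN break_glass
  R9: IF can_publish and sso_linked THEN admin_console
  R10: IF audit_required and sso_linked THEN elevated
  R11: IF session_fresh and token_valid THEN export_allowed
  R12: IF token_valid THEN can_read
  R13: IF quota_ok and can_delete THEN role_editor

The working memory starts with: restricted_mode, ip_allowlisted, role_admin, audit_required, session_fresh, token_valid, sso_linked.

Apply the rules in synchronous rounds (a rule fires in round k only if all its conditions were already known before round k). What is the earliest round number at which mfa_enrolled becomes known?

Round 1: R1 [IF session_fresh THEN can_delete]; R6 [IF role_admin and session_fresh THEN quota_ok]; R10 [IF audit_required and sso_linked THEN elevated]; R11 [IF session_fresh and token_valid THEN export_allowed]; R12 [IF token_valid THEN can_read]. Adds can_delete, quota_ok, elevated, export_allowed, can_read.
Round 2: R3 [IF elevated and can_read THEN can_publish]; R13 [IF quota_ok and can_delete THEN role_editor]. Adds can_publish, role_editor.
Round 3: R7 [IF role_editor THEN device_trusted]; R9 [IF can_publish and sso_linked THEN admin_console]. Adds device_trusted, admin_console.
Round 4: R2 [IF admin_console and device_trusted THEN mfa_enrolled]; R5 [IF quota_ok and device_trusted THEN can_invite]. Adds mfa_enrolled, can_invite.
mfa_enrolled first appears in round 4.

4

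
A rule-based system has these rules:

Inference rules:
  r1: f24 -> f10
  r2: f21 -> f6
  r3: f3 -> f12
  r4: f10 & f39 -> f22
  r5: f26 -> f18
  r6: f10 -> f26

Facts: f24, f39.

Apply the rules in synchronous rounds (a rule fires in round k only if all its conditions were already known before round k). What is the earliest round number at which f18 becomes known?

Round 1 fires r1, giving f10.
Round 2 fires r4, r6, giving f22, f26.
Round 3 fires r5, giving f18.
f18 first appears in round 3.

3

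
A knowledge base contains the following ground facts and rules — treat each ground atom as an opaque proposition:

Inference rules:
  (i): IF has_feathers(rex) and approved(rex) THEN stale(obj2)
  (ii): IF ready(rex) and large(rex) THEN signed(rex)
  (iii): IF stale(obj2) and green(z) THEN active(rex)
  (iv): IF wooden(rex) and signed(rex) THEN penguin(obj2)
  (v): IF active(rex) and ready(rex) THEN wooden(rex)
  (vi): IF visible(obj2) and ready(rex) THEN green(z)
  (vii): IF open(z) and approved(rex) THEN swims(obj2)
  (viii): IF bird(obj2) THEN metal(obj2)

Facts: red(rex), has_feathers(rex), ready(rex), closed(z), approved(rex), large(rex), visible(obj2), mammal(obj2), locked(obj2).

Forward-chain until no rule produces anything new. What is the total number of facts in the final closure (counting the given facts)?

15

Round 1: (i) [IF has_feathers(rex) and approved(rex) THEN stale(obj2)]; (ii) [IF ready(rex) and large(rex) THEN signed(rex)]; (vi) [IF visible(obj2) and ready(rex) THEN green(z)]. Adds stale(obj2), signed(rex), green(z).
Round 2: (iii) [IF stale(obj2) and green(z) THEN active(rex)]. Adds active(rex).
Round 3: (v) [IF active(rex) and ready(rex) THEN wooden(rex)]. Adds wooden(rex).
Round 4: (iv) [IF wooden(rex) and signed(rex) THEN penguin(obj2)]. Adds penguin(obj2).
Closure: {active(rex), approved(rex), closed(z), green(z), has_feathers(rex), large(rex), locked(obj2), mammal(obj2), penguin(obj2), ready(rex), red(rex), signed(rex), stale(obj2), visible(obj2), wooden(rex)} — 15 facts.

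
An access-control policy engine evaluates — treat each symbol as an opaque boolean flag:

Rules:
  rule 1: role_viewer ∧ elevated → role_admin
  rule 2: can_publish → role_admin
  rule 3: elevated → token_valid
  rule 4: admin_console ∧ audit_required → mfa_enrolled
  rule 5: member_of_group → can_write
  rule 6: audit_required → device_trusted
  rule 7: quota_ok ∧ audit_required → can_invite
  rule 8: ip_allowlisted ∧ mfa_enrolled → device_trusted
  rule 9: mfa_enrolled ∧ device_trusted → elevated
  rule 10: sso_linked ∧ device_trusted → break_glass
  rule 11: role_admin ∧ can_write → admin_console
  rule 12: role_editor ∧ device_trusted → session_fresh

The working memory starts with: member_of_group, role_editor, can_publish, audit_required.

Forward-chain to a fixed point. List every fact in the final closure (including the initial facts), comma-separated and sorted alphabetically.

Round 1 — rule 2, rule 5, rule 6, derive role_admin, can_write, device_trusted.
Round 2 — rule 11, rule 12, derive admin_console, session_fresh.
Round 3 — rule 4, derive mfa_enrolled.
Round 4 — rule 9, derive elevated.
Round 5 — rule 3, derive token_valid.

admin_console, audit_required, can_publish, can_write, device_trusted, elevated, member_of_group, mfa_enrolled, role_admin, role_editor, session_fresh, token_valid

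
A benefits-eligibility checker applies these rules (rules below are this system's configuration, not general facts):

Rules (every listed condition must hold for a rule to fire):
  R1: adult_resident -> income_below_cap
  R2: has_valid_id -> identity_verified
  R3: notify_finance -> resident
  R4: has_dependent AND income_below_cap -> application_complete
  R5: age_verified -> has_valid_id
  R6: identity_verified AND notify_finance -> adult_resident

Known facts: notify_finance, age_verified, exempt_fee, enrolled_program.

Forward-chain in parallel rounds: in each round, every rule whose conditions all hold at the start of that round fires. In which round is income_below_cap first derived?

Round 1 fires R3, R5, giving resident, has_valid_id.
Round 2 fires R2, giving identity_verified.
Round 3 fires R6, giving adult_resident.
Round 4 fires R1, giving income_below_cap.
income_below_cap first appears in round 4.

4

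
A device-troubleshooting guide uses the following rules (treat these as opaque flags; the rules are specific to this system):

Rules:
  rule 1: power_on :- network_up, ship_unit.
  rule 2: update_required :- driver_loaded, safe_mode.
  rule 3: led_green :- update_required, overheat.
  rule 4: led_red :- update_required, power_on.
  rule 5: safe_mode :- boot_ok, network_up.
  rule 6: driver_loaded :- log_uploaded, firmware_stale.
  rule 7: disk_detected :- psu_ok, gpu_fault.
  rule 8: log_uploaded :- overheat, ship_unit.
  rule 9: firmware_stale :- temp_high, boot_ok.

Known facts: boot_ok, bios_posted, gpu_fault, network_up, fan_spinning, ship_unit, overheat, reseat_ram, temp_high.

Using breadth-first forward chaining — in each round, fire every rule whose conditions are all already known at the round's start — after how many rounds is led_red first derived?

4

[1] rule 1 [power_on :- network_up, ship_unit.]; rule 5 [safe_mode :- boot_ok, network_up.]; rule 8 [log_uploaded :- overheat, ship_unit.]; rule 9 [firmware_stale :- temp_high, boot_ok.]. ⇒ new: power_on, safe_mode, log_uploaded, firmware_stale.
[2] rule 6 [driver_loaded :- log_uploaded, firmware_stale.]. ⇒ new: driver_loaded.
[3] rule 2 [update_required :- driver_loaded, safe_mode.]. ⇒ new: update_required.
[4] rule 3 [led_green :- update_required, overheat.]; rule 4 [led_red :- update_required, power_on.]. ⇒ new: led_green, led_red.
led_red first appears in round 4.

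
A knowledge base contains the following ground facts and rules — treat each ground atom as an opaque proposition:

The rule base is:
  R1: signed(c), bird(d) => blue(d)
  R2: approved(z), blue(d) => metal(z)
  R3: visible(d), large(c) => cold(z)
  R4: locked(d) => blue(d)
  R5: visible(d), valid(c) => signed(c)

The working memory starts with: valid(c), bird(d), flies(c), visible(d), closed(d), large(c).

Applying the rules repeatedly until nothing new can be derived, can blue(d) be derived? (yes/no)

yes

[1] R3 [visible(d), large(c) => cold(z)]; R5 [visible(d), valid(c) => signed(c)]. ⇒ new: cold(z), signed(c).
[2] R1 [signed(c), bird(d) => blue(d)]. ⇒ new: blue(d).
blue(d) appears in round 2, so it is derivable.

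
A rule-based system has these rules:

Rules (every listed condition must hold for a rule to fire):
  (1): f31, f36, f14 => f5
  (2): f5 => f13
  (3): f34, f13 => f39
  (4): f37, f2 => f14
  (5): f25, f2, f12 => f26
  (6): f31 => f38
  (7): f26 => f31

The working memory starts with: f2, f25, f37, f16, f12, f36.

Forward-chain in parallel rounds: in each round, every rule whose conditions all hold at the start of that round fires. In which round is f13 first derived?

4

Round 1 fires (4), (5), giving f14, f26.
Round 2 fires (7), giving f31.
Round 3 fires (1), (6), giving f5, f38.
Round 4 fires (2), giving f13.
f13 first appears in round 4.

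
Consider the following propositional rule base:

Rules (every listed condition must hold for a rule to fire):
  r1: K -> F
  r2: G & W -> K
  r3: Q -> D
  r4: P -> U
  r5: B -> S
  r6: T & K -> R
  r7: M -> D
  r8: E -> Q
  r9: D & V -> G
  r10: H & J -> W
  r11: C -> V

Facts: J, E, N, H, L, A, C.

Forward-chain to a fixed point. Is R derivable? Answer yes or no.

no

[1] r8 [E -> Q]; r10 [H & J -> W]; r11 [C -> V]. ⇒ new: Q, W, V.
[2] r3 [Q -> D]. ⇒ new: D.
[3] r9 [D & V -> G]. ⇒ new: G.
[4] r2 [G & W -> K]. ⇒ new: K.
[5] r1 [K -> F]. ⇒ new: F.
Fixed point reached. R is concluded only by r6; r6 needs T (never derived).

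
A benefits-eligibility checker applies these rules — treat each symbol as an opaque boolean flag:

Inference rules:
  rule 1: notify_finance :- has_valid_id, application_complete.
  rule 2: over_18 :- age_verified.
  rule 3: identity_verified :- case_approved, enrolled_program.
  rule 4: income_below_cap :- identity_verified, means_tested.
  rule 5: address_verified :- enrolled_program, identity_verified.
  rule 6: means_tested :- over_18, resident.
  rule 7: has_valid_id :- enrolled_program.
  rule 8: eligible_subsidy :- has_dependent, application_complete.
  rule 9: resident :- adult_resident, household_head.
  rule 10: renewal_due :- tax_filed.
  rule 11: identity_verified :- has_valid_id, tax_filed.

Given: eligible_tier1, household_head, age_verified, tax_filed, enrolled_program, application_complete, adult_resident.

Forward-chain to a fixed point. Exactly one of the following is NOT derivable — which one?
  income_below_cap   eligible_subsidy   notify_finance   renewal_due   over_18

Round 1: rule 2 [over_18 :- age_verified.]; rule 7 [has_valid_id :- enrolled_program.]; rule 9 [resident :- adult_resident, household_head.]; rule 10 [renewal_due :- tax_filed.]. New: over_18, has_valid_id, resident, renewal_due.
Round 2: rule 1 [notify_finance :- has_valid_id, application_complete.]; rule 6 [means_tested :- over_18, resident.]; rule 11 [identity_verified :- has_valid_id, tax_filed.]. New: notify_finance, means_tested, identity_verified.
Round 3: rule 4 [income_below_cap :- identity_verified, means_tested.]; rule 5 [address_verified :- enrolled_program, identity_verified.]. New: income_below_cap, address_verified.
Derived: income_below_cap (round 3), over_18 (round 1), notify_finance (round 2), renewal_due (round 1). eligible_subsidy never appears in any round.

eligible_subsidy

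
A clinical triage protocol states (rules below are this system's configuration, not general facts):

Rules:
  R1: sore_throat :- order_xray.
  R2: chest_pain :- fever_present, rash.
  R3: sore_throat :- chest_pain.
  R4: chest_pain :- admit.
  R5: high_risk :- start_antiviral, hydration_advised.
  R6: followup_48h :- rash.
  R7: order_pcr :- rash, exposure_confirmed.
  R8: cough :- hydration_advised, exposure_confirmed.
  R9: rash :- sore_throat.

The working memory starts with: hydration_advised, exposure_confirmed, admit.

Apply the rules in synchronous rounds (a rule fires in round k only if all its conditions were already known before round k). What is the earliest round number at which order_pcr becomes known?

Round 1: R4 [chest_pain :- admit.]; R8 [cough :- hydration_advised, exposure_confirmed.]. New: chest_pain, cough.
Round 2: R3 [sore_throat :- chest_pain.]. New: sore_throat.
Round 3: R9 [rash :- sore_throat.]. New: rash.
Round 4: R6 [followup_48h :- rash.]; R7 [order_pcr :- rash, exposure_confirmed.]. New: followup_48h, order_pcr.
order_pcr first appears in round 4.

4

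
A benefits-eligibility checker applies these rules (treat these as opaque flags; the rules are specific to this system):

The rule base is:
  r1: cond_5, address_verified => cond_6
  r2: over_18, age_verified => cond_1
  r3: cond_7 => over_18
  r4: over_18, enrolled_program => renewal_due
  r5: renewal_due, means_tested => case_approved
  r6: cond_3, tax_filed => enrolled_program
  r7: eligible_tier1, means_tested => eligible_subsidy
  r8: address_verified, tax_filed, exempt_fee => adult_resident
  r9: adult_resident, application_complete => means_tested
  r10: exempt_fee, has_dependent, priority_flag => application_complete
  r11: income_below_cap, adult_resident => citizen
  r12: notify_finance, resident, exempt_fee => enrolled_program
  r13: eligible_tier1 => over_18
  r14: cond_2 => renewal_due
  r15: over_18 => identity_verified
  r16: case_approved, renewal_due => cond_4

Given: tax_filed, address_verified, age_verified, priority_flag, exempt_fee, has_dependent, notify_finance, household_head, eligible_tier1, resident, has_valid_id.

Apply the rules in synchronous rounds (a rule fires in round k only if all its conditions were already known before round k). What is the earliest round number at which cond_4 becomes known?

4

[1] r8 [address_verified, tax_filed, exempt_fee => adult_resident]; r10 [exempt_fee, has_dependent, priority_flag => application_complete]; r12 [notify_finance, resident, exempt_fee => enrolled_program]; r13 [eligible_tier1 => over_18]. ⇒ new: adult_resident, application_complete, enrolled_program, over_18.
[2] r2 [over_18, age_verified => cond_1]; r4 [over_18, enrolled_program => renewal_due]; r9 [adult_resident, application_complete => means_tested]; r15 [over_18 => identity_verified]. ⇒ new: cond_1, renewal_due, means_tested, identity_verified.
[3] r5 [renewal_due, means_tested => case_approved]; r7 [eligible_tier1, means_tested => eligible_subsidy]. ⇒ new: case_approved, eligible_subsidy.
[4] r16 [case_approved, renewal_due => cond_4]. ⇒ new: cond_4.
cond_4 first appears in round 4.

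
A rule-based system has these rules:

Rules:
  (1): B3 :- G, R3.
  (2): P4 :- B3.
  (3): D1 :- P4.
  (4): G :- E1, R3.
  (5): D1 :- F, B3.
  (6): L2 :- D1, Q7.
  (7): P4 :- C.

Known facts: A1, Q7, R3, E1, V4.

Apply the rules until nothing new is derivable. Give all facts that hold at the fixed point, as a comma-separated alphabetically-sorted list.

A1, B3, D1, E1, G, L2, P4, Q7, R3, V4

Round 1: (4) [G :- E1, R3.]. New: G.
Round 2: (1) [B3 :- G, R3.]. New: B3.
Round 3: (2) [P4 :- B3.]. New: P4.
Round 4: (3) [D1 :- P4.]. New: D1.
Round 5: (6) [L2 :- D1, Q7.]. New: L2.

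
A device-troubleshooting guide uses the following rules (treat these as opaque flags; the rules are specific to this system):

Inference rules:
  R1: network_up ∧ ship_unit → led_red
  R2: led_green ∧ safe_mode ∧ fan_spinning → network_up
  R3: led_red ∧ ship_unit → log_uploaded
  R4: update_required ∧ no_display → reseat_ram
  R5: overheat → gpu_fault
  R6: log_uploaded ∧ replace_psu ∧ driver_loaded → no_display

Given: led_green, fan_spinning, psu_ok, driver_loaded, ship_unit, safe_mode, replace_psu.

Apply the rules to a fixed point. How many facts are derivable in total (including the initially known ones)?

Round 1: R2 [led_green ∧ safe_mode ∧ fan_spinning → network_up]. New: network_up.
Round 2: R1 [network_up ∧ ship_unit → led_red]. New: led_red.
Round 3: R3 [led_red ∧ ship_unit → log_uploaded]. New: log_uploaded.
Round 4: R6 [log_uploaded ∧ replace_psu ∧ driver_loaded → no_display]. New: no_display.
Closure: {driver_loaded, fan_spinning, led_green, led_red, log_uploaded, network_up, no_display, psu_ok, replace_psu, safe_mode, ship_unit} — 11 facts.

11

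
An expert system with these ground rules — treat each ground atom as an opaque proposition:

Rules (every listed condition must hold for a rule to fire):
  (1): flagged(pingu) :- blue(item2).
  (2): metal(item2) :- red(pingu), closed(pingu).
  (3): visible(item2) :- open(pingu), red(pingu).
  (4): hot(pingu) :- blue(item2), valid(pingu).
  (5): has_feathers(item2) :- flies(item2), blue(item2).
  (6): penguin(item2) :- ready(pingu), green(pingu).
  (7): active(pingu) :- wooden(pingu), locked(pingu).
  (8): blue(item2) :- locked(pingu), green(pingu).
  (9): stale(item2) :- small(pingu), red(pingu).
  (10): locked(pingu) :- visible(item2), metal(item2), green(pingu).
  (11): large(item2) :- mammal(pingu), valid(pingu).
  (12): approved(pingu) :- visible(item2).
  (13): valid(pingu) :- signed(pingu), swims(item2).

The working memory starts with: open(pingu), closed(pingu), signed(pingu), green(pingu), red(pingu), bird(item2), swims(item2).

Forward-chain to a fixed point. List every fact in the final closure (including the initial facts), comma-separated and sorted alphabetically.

approved(pingu), bird(item2), blue(item2), closed(pingu), flagged(pingu), green(pingu), hot(pingu), locked(pingu), metal(item2), open(pingu), red(pingu), signed(pingu), swims(item2), valid(pingu), visible(item2)

Round 1 fires (2), (3), (13), giving metal(item2), visible(item2), valid(pingu).
Round 2 fires (10), (12), giving locked(pingu), approved(pingu).
Round 3 fires (8), giving blue(item2).
Round 4 fires (1), (4), giving flagged(pingu), hot(pingu).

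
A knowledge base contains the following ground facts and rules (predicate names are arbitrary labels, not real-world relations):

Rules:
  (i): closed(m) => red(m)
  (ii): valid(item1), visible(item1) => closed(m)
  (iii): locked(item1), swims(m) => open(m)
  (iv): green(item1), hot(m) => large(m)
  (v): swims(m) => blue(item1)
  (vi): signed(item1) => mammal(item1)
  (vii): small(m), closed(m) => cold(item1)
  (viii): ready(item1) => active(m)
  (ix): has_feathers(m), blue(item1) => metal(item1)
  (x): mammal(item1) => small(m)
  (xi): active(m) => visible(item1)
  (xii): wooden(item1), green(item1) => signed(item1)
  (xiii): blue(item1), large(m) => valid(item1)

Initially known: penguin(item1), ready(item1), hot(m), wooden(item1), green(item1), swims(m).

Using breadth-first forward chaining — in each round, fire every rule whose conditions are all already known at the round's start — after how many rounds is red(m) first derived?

Round 1: (iv) [green(item1), hot(m) => large(m)]; (v) [swims(m) => blue(item1)]; (viii) [ready(item1) => active(m)]; (xii) [wooden(item1), green(item1) => signed(item1)]. Adds large(m), blue(item1), active(m), signed(item1).
Round 2: (vi) [signed(item1) => mammal(item1)]; (xi) [active(m) => visible(item1)]; (xiii) [blue(item1), large(m) => valid(item1)]. Adds mammal(item1), visible(item1), valid(item1).
Round 3: (ii) [valid(item1), visible(item1) => closed(m)]; (x) [mammal(item1) => small(m)]. Adds closed(m), small(m).
Round 4: (i) [closed(m) => red(m)]; (vii) [small(m), closed(m) => cold(item1)]. Adds red(m), cold(item1).
red(m) first appears in round 4.

4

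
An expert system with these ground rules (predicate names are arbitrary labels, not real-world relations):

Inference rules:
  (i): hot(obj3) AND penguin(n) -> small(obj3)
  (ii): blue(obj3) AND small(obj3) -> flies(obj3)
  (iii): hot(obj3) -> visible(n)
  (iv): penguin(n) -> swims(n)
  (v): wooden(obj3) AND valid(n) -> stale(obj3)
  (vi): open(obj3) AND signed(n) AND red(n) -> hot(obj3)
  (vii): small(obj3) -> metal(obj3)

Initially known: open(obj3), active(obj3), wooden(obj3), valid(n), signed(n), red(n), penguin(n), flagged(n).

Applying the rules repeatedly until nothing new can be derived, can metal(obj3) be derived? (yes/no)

Round 1: (iv) [penguin(n) -> swims(n)]; (v) [wooden(obj3) AND valid(n) -> stale(obj3)]; (vi) [open(obj3) AND signed(n) AND red(n) -> hot(obj3)]. New: swims(n), stale(obj3), hot(obj3).
Round 2: (i) [hot(obj3) AND penguin(n) -> small(obj3)]; (iii) [hot(obj3) -> visible(n)]. New: small(obj3), visible(n).
Round 3: (vii) [small(obj3) -> metal(obj3)]. New: metal(obj3).
metal(obj3) appears in round 3, so it is derivable.

yes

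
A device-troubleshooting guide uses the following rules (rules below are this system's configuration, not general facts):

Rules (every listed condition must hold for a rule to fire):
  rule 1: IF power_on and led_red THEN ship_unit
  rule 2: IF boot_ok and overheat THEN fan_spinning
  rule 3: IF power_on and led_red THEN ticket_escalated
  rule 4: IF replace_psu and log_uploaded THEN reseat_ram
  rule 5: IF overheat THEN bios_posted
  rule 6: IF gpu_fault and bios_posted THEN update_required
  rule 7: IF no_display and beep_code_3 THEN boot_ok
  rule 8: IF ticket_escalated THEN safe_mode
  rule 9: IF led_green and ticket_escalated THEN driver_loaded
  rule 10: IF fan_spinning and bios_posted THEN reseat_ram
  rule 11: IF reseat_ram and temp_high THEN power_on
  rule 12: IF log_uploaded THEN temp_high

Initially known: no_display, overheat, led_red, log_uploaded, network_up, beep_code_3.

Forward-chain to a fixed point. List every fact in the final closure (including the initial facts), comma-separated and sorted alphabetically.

Round 1 — rule 5, rule 7, rule 12, derive bios_posted, boot_ok, temp_high.
Round 2 — rule 2, derive fan_spinning.
Round 3 — rule 10, derive reseat_ram.
Round 4 — rule 11, derive power_on.
Round 5 — rule 1, rule 3, derive ship_unit, ticket_escalated.
Round 6 — rule 8, derive safe_mode.

beep_code_3, bios_posted, boot_ok, fan_spinning, led_red, log_uploaded, network_up, no_display, overheat, power_on, reseat_ram, safe_mode, ship_unit, temp_high, ticket_escalated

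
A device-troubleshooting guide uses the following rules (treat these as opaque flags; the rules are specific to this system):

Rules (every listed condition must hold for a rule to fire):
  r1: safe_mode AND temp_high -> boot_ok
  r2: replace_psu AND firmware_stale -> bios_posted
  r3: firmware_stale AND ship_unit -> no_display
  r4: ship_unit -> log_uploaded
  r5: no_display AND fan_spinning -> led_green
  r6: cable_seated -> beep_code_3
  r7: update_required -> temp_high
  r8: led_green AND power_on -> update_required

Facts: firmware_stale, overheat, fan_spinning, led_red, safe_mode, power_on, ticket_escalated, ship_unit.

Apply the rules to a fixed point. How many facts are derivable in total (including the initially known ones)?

Round 1 fires r3, r4, giving no_display, log_uploaded.
Round 2 fires r5, giving led_green.
Round 3 fires r8, giving update_required.
Round 4 fires r7, giving temp_high.
Round 5 fires r1, giving boot_ok.
Closure: {boot_ok, fan_spinning, firmware_stale, led_green, led_red, log_uploaded, no_display, overheat, power_on, safe_mode, ship_unit, temp_high, ticket_escalated, update_required} — 14 facts.

14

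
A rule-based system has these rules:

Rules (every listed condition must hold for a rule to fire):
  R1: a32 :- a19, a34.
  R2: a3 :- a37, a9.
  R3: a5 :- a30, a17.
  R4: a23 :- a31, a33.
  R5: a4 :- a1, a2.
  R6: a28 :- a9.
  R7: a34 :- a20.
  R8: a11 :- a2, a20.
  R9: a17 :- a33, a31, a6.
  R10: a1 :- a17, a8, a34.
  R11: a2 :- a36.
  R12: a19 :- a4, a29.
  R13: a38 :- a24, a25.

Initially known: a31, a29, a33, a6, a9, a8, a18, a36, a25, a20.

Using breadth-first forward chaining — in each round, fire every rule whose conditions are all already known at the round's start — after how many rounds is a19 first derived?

Round 1: R4 [a23 :- a31, a33.]; R6 [a28 :- a9.]; R7 [a34 :- a20.]; R9 [a17 :- a33, a31, a6.]; R11 [a2 :- a36.]. New: a23, a28, a34, a17, a2.
Round 2: R8 [a11 :- a2, a20.]; R10 [a1 :- a17, a8, a34.]. New: a11, a1.
Round 3: R5 [a4 :- a1, a2.]. New: a4.
Round 4: R12 [a19 :- a4, a29.]. New: a19.
a19 first appears in round 4.

4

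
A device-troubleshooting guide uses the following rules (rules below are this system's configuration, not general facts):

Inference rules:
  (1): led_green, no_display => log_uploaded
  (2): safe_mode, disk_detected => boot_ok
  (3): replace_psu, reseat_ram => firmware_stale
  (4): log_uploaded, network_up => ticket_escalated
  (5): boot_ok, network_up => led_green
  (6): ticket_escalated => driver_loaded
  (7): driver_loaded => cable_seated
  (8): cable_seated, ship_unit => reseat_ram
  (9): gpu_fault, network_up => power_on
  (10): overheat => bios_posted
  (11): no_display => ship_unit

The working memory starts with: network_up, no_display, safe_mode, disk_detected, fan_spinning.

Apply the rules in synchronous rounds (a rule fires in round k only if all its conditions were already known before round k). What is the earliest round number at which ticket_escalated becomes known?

Round 1: (2) [safe_mode, disk_detected => boot_ok]; (11) [no_display => ship_unit]. New: boot_ok, ship_unit.
Round 2: (5) [boot_ok, network_up => led_green]. New: led_green.
Round 3: (1) [led_green, no_display => log_uploaded]. New: log_uploaded.
Round 4: (4) [log_uploaded, network_up => ticket_escalated]. New: ticket_escalated.
ticket_escalated first appears in round 4.

4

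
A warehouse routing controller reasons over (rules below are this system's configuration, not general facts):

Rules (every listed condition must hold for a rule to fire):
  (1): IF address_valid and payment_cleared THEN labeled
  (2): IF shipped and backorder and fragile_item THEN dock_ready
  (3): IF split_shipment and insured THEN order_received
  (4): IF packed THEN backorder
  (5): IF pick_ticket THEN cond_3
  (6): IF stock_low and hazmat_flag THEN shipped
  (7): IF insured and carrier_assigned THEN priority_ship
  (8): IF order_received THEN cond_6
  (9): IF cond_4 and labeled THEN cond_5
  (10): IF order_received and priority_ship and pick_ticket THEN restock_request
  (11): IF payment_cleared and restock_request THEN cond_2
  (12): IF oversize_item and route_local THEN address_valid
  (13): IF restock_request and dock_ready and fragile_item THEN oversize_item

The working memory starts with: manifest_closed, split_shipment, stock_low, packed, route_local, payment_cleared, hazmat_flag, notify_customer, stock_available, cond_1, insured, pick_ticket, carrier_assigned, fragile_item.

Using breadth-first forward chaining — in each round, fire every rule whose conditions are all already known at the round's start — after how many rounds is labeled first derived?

5

[1] (3) [IF split_shipment and insured THEN order_received]; (4) [IF packed THEN backorder]; (5) [IF pick_ticket THEN cond_3]; (6) [IF stock_low and hazmat_flag THEN shipped]; (7) [IF insured and carrier_assigned THEN priority_ship]. ⇒ new: order_received, backorder, cond_3, shipped, priority_ship.
[2] (2) [IF shipped and backorder and fragile_item THEN dock_ready]; (8) [IF order_received THEN cond_6]; (10) [IF order_received and priority_ship and pick_ticket THEN restock_request]. ⇒ new: dock_ready, cond_6, restock_request.
[3] (11) [IF payment_cleared and restock_request THEN cond_2]; (13) [IF restock_request and dock_ready and fragile_item THEN oversize_item]. ⇒ new: cond_2, oversize_item.
[4] (12) [IF oversize_item and route_local THEN address_valid]. ⇒ new: address_valid.
[5] (1) [IF address_valid and payment_cleared THEN labeled]. ⇒ new: labeled.
labeled first appears in round 5.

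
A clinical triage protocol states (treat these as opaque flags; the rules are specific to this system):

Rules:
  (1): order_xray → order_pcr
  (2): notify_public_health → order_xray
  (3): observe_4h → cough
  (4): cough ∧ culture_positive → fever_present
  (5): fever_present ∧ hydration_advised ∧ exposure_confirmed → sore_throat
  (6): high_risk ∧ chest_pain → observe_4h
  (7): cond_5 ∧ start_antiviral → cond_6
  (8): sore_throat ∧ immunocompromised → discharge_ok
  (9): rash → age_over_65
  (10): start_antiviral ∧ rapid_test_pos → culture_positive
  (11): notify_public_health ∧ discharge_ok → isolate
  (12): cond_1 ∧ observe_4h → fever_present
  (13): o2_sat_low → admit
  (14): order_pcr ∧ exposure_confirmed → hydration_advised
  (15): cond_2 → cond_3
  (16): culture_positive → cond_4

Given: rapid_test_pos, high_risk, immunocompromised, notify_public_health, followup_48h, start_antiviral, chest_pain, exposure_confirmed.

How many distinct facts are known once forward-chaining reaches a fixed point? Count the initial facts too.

Round 1 — (2), (6), (10), derive order_xray, observe_4h, culture_positive.
Round 2 — (1), (3), (16), derive order_pcr, cough, cond_4.
Round 3 — (4), (14), derive fever_present, hydration_advised.
Round 4 — (5), derive sore_throat.
Round 5 — (8), derive discharge_ok.
Round 6 — (11), derive isolate.
Closure: {chest_pain, cond_4, cough, culture_positive, discharge_ok, exposure_confirmed, fever_present, followup_48h, high_risk, hydration_advised, immunocompromised, isolate, notify_public_health, observe_4h, order_pcr, order_xray, rapid_test_pos, sore_throat, start_antiviral} — 19 facts.

19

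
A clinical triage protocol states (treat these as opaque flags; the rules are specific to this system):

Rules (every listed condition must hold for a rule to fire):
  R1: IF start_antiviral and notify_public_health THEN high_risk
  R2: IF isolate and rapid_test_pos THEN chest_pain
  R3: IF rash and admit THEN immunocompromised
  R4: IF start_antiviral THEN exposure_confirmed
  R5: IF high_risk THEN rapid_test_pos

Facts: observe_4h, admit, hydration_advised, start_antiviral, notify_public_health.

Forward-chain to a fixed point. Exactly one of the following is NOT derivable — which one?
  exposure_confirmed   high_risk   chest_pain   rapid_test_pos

Round 1: R1 [IF start_antiviral and notify_public_health THEN high_risk]; R4 [IF start_antiviral THEN exposure_confirmed]. New: high_risk, exposure_confirmed.
Round 2: R5 [IF high_risk THEN rapid_test_pos]. New: rapid_test_pos.
Derived: high_risk (round 1), rapid_test_pos (round 2), exposure_confirmed (round 1). chest_pain never appears in any round.

chest_pain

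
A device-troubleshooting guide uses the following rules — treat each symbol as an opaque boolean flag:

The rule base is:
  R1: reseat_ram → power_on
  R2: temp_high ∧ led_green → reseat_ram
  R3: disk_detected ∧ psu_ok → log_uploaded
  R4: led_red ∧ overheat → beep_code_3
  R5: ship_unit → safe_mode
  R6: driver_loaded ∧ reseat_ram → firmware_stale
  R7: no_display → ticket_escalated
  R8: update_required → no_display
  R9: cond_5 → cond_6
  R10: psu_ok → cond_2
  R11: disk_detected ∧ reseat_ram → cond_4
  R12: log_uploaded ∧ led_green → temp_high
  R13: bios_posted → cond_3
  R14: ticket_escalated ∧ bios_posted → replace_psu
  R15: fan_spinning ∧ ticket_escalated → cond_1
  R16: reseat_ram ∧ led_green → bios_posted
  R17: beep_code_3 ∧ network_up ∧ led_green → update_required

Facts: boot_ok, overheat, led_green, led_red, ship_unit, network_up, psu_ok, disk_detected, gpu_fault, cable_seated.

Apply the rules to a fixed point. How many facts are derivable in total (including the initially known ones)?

24

Round 1 fires R3, R4, R5, R10, giving log_uploaded, beep_code_3, safe_mode, cond_2.
Round 2 fires R12, R17, giving temp_high, update_required.
Round 3 fires R2, R8, giving reseat_ram, no_display.
Round 4 fires R1, R7, R11, R16, giving power_on, ticket_escalated, cond_4, bios_posted.
Round 5 fires R13, R14, giving cond_3, replace_psu.
Closure: {beep_code_3, bios_posted, boot_ok, cable_seated, cond_2, cond_3, cond_4, disk_detected, gpu_fault, led_green, led_red, log_uploaded, network_up, no_display, overheat, power_on, psu_ok, replace_psu, reseat_ram, safe_mode, ship_unit, temp_high, ticket_escalated, update_required} — 24 facts.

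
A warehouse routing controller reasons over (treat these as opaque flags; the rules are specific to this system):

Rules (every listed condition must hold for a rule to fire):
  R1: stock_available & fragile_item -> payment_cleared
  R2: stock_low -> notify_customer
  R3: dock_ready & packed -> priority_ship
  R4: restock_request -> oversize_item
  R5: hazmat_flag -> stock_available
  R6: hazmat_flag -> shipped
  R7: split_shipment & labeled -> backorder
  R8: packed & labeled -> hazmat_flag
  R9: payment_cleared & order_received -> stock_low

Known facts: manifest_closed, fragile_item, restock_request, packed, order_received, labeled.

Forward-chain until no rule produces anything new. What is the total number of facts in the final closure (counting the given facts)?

Round 1: R4 [restock_request -> oversize_item]; R8 [packed & labeled -> hazmat_flag]. Adds oversize_item, hazmat_flag.
Round 2: R5 [hazmat_flag -> stock_available]; R6 [hazmat_flag -> shipped]. Adds stock_available, shipped.
Round 3: R1 [stock_available & fragile_item -> payment_cleared]. Adds payment_cleared.
Round 4: R9 [payment_cleared & order_received -> stock_low]. Adds stock_low.
Round 5: R2 [stock_low -> notify_customer]. Adds notify_customer.
Closure: {fragile_item, hazmat_flag, labeled, manifest_closed, notify_customer, order_received, oversize_item, packed, payment_cleared, restock_request, shipped, stock_available, stock_low} — 13 facts.

13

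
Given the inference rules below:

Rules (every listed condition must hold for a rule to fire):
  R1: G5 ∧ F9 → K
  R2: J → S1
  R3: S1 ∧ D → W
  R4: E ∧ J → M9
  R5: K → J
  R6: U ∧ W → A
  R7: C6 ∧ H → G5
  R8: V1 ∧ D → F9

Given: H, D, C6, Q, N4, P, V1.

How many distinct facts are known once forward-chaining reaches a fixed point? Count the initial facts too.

13

Round 1: R7 [C6 ∧ H → G5]; R8 [V1 ∧ D → F9]. Adds G5, F9.
Round 2: R1 [G5 ∧ F9 → K]. Adds K.
Round 3: R5 [K → J]. Adds J.
Round 4: R2 [J → S1]. Adds S1.
Round 5: R3 [S1 ∧ D → W]. Adds W.
Closure: {C6, D, F9, G5, H, J, K, N4, P, Q, S1, V1, W} — 13 facts.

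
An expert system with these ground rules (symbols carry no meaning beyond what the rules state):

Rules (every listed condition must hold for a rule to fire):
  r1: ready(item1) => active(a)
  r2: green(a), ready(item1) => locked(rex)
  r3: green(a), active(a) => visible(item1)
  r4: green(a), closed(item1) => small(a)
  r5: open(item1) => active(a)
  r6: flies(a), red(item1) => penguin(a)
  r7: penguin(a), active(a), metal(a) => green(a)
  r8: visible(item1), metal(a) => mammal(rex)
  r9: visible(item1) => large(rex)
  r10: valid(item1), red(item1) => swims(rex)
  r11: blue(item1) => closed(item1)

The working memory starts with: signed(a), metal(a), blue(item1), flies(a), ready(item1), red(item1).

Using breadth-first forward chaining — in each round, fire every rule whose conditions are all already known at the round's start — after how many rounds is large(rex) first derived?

Round 1 — r1, r6, r11, derive active(a), penguin(a), closed(item1).
Round 2 — r7, derive green(a).
Round 3 — r2, r3, r4, derive locked(rex), visible(item1), small(a).
Round 4 — r8, r9, derive mammal(rex), large(rex).
large(rex) first appears in round 4.

4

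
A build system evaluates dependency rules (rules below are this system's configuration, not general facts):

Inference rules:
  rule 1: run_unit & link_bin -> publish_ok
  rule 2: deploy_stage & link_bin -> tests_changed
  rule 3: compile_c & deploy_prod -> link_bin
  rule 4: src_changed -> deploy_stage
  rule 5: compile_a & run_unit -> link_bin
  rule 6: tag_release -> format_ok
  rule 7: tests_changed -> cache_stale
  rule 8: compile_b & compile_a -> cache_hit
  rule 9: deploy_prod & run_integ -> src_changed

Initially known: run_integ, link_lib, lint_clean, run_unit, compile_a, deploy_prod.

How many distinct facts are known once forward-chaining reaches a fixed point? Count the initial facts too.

12

[1] rule 5 [compile_a & run_unit -> link_bin]; rule 9 [deploy_prod & run_integ -> src_changed]. ⇒ new: link_bin, src_changed.
[2] rule 1 [run_unit & link_bin -> publish_ok]; rule 4 [src_changed -> deploy_stage]. ⇒ new: publish_ok, deploy_stage.
[3] rule 2 [deploy_stage & link_bin -> tests_changed]. ⇒ new: tests_changed.
[4] rule 7 [tests_changed -> cache_stale]. ⇒ new: cache_stale.
Closure: {cache_stale, compile_a, deploy_prod, deploy_stage, link_bin, link_lib, lint_clean, publish_ok, run_integ, run_unit, src_changed, tests_changed} — 12 facts.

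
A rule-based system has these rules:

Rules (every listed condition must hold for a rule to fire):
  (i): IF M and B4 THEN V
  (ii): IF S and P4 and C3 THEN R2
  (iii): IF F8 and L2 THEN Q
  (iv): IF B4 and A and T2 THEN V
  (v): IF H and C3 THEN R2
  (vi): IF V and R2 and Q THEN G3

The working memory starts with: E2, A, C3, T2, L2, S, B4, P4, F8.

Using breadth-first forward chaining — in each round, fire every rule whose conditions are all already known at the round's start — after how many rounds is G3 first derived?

Round 1 fires (ii), (iii), (iv), giving R2, Q, V.
Round 2 fires (vi), giving G3.
G3 first appears in round 2.

2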